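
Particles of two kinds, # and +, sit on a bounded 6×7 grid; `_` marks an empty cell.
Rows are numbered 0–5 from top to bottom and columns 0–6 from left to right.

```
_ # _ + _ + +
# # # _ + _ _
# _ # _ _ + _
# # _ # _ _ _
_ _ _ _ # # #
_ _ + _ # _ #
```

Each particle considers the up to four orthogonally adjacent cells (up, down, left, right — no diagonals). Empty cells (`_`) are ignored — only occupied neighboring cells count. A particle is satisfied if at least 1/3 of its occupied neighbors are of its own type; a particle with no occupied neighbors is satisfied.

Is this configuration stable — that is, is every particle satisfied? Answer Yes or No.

Yes

(0,1)# 1/1 satisfied
(0,3)+ 0/0 satisfied
(0,5)+ 1/1 satisfied
(0,6)+ 1/1 satisfied
(1,0)# 2/2 satisfied
(1,1)# 3/3 satisfied
(1,2)# 2/2 satisfied
(1,4)+ 0/0 satisfied
(2,0)# 2/2 satisfied
(2,2)# 1/1 satisfied
(2,5)+ 0/0 satisfied
(3,0)# 2/2 satisfied
(3,1)# 1/1 satisfied
(3,3)# 0/0 satisfied
(4,4)# 2/2 satisfied
(4,5)# 2/2 satisfied
(4,6)# 2/2 satisfied
(5,2)+ 0/0 satisfied
(5,4)# 1/1 satisfied
(5,6)# 1/1 satisfied
All meet the threshold, so the configuration is stable.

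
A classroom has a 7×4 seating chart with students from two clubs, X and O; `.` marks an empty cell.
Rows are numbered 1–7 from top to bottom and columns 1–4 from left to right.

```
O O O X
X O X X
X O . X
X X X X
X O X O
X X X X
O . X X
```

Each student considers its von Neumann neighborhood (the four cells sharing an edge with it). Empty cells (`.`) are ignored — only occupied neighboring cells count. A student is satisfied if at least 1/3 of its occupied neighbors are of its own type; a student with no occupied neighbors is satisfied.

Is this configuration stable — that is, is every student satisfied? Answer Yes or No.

No

Row 1: (1,1)O 1/2 satisfied · (1,2)O 3/3 satisfied · (1,3)O 1/3 satisfied · (1,4)X 1/2 satisfied
Row 2: (2,1)X 1/3 satisfied · (2,2)O 2/4 satisfied · (2,3)X 1/3 satisfied · (2,4)X 3/3 satisfied
Row 3: (3,1)X 2/3 satisfied · (3,2)O 1/3 satisfied · (3,4)X 2/2 satisfied
Row 4: (4,1)X 3/3 satisfied · (4,2)X 2/4 satisfied · (4,3)X 3/3 satisfied · (4,4)X 2/3 satisfied
Row 5: (5,1)X 2/3 satisfied · (5,2)O 0/4 not · (5,3)X 2/4 satisfied · (5,4)O 0/3 not
Row 6: (6,1)X 2/3 satisfied · (6,2)X 2/3 satisfied · (6,3)X 4/4 satisfied · (6,4)X 2/3 satisfied
Row 7: (7,1)O 0/1 not · (7,3)X 2/2 satisfied · (7,4)X 2/2 satisfied
For instance (5,2) has only 0/4 same-type neighbors, below 1/3.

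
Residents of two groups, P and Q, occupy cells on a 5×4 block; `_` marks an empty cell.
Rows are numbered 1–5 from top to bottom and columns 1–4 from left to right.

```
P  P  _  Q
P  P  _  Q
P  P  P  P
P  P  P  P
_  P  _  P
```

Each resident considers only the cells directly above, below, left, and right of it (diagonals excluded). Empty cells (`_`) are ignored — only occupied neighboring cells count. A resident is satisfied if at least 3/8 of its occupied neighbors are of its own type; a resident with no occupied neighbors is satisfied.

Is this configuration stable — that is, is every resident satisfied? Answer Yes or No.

Yes

Row 1: (1,1)P 2/2 satisfied · (1,2)P 2/2 satisfied · (1,4)Q 1/1 satisfied
Row 2: (2,1)P 3/3 satisfied · (2,2)P 3/3 satisfied · (2,4)Q 1/2 satisfied
Row 3: (3,1)P 3/3 satisfied · (3,2)P 4/4 satisfied · (3,3)P 3/3 satisfied · (3,4)P 2/3 satisfied
Row 4: (4,1)P 2/2 satisfied · (4,2)P 4/4 satisfied · (4,3)P 3/3 satisfied · (4,4)P 3/3 satisfied
Row 5: (5,2)P 1/1 satisfied · (5,4)P 1/1 satisfied
All meet the threshold, so the configuration is stable.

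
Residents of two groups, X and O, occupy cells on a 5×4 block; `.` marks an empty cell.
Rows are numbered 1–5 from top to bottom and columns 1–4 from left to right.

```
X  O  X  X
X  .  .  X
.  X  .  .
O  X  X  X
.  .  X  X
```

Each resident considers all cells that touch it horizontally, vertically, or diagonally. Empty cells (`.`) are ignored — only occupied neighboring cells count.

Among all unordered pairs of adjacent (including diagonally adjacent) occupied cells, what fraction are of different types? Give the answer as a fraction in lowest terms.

1/4

Scan each occupied cell's neighbors to the right and below (and the two forward diagonals) so each pair is counted once.
Row 1: X(1,1)–O(1,2)≠ X(1,1)–X(2,1)= O(1,2)–X(1,3)≠ O(1,2)–X(2,1)≠ X(1,3)–X(1,4)= X(1,3)–X(2,4)= X(1,4)–X(2,4)=  → 3/7 unlike.
Row 2: X(2,1)–X(3,2)=  → 0/1 unlike.
Row 3: X(3,2)–X(4,2)= X(3,2)–X(4,3)= X(3,2)–O(4,1)≠  → 1/3 unlike.
Row 4: O(4,1)–X(4,2)≠ X(4,2)–X(4,3)= X(4,2)–X(5,3)= X(4,3)–X(4,4)= X(4,3)–X(5,3)= X(4,3)–X(5,4)= X(4,4)–X(5,4)= X(4,4)–X(5,3)=  → 1/8 unlike.
Row 5: X(5,3)–X(5,4)=  → 0/1 unlike.
Total adjacent occupied pairs: 20; unlike-type pairs: 5.
5/20 reduces to 1/4.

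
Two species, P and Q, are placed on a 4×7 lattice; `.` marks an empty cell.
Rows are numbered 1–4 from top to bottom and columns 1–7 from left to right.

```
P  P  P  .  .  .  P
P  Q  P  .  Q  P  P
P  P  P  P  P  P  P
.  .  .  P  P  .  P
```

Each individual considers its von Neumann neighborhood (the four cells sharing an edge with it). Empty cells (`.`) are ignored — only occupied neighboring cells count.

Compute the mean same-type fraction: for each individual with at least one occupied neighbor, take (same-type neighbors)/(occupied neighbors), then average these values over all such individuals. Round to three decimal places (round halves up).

0.804

Row 1: (1,1)P 2/2 · (1,2)P 2/3 · (1,3)P 2/2 · (1,7)P 1/1
Row 2: (2,1)P 2/3 · (2,2)Q 0/4 · (2,3)P 2/3 · (2,5)Q 0/2 · (2,6)P 2/3 · (2,7)P 3/3
Row 3: (3,1)P 2/2 · (3,2)P 2/3 · (3,3)P 3/3 · (3,4)P 3/3 · (3,5)P 3/4 · (3,6)P 3/3 · (3,7)P 3/3
Row 4: (4,4)P 2/2 · (4,5)P 2/2 · (4,7)P 1/1
Sum over 20 individuals: 2/2 + 2/3 + 2/2 + 1/1 + 2/3 + 0/4 + 2/3 + 0/2 + 2/3 + 3/3 + 2/2 + 2/3 + 3/3 + 3/3 + 3/4 + 3/3 + 3/3 + 2/2 + 2/2 + 1/1 = 193/12; mean = 193/12 ÷ 20 = 193/240 = 0.804166… → 0.804.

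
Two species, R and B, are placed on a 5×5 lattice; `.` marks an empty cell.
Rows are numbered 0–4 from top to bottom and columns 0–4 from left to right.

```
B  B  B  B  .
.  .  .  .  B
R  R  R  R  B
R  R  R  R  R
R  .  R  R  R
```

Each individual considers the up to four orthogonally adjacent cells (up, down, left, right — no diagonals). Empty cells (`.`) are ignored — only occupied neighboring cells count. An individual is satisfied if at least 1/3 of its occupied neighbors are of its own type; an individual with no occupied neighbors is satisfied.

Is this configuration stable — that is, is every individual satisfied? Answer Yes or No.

(0,0)B 1/1 satisfied
(0,1)B 2/2 satisfied
(0,2)B 2/2 satisfied
(0,3)B 1/1 satisfied
(1,4)B 1/1 satisfied
(2,0)R 2/2 satisfied
(2,1)R 3/3 satisfied
(2,2)R 3/3 satisfied
(2,3)R 2/3 satisfied
(2,4)B 1/3 satisfied
(3,0)R 3/3 satisfied
(3,1)R 3/3 satisfied
(3,2)R 4/4 satisfied
(3,3)R 4/4 satisfied
(3,4)R 2/3 satisfied
(4,0)R 1/1 satisfied
(4,2)R 2/2 satisfied
(4,3)R 3/3 satisfied
(4,4)R 2/2 satisfied
All meet the threshold, so the configuration is stable.

Yes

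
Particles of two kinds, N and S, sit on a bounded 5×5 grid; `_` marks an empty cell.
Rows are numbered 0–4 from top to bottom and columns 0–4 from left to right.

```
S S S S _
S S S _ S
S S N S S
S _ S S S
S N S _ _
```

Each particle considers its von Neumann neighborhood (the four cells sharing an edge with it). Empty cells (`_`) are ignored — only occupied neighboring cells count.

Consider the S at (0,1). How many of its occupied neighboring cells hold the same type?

3

Occupied neighbors of (0,1): (1,1)=S, (0,0)=S, (0,2)=S.
Same type (S): 3 of 3.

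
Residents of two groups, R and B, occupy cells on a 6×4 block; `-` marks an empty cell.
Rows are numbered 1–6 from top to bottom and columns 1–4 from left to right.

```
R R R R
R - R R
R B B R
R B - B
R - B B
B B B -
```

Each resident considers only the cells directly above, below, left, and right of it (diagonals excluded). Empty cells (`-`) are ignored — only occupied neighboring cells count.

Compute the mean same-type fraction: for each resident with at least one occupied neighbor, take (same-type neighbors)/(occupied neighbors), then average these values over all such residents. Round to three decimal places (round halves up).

Row 1: (1,1)R 2/2 · (1,2)R 2/2 · (1,3)R 3/3 · (1,4)R 2/2
Row 2: (2,1)R 2/2 · (2,3)R 2/3 · (2,4)R 3/3
Row 3: (3,1)R 2/3 · (3,2)B 2/3 · (3,3)B 1/3 · (3,4)R 1/3
Row 4: (4,1)R 2/3 · (4,2)B 1/2 · (4,4)B 1/2
Row 5: (5,1)R 1/2 · (5,3)B 2/2 · (5,4)B 2/2
Row 6: (6,1)B 1/2 · (6,2)B 2/2 · (6,3)B 2/2
Sum over 20 residents: 2/2 + 2/2 + 3/3 + 2/2 + 2/2 + 2/3 + 3/3 + 2/3 + 2/3 + 1/3 + 1/3 + 2/3 + 1/2 + 1/2 + 1/2 + 2/2 + 2/2 + 1/2 + 2/2 + 2/2 = 46/3; mean = 46/3 ÷ 20 = 23/30 = 0.766666… → 0.767.

0.767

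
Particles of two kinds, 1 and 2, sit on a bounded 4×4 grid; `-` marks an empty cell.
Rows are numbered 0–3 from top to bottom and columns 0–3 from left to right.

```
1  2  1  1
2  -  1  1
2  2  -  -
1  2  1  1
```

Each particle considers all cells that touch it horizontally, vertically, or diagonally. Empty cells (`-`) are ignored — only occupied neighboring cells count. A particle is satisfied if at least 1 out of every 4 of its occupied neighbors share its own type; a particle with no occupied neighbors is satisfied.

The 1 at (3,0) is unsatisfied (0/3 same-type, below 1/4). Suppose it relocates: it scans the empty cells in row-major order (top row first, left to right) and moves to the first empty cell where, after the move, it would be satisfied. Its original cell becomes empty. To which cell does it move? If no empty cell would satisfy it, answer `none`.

Vacating (3,0). Empty cells in order:
  (1,1): 3/7 same-type → satisfied — stop here.

(1,1)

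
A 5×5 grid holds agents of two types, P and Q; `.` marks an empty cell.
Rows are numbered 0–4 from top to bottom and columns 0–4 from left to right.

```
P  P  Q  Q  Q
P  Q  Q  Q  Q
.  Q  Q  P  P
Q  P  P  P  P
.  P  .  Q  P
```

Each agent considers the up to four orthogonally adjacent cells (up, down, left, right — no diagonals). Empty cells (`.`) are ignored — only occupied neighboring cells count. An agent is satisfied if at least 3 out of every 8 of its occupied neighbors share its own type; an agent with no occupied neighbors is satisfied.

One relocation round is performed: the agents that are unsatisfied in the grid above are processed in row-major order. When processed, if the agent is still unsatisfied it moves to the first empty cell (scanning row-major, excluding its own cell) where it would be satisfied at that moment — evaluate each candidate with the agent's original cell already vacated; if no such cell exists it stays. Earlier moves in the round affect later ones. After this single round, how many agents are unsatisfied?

Initially unsatisfied (in order): (0,1), (3,0), (4,3).
  (0,1) → (4,0).
  (3,0) → (0,1).
  (4,3) → (2,0).
Resulting grid:
P Q Q Q Q
P Q Q Q Q
Q Q Q P P
. P P P P
P P . . P
Unsatisfied now: (1,0).

1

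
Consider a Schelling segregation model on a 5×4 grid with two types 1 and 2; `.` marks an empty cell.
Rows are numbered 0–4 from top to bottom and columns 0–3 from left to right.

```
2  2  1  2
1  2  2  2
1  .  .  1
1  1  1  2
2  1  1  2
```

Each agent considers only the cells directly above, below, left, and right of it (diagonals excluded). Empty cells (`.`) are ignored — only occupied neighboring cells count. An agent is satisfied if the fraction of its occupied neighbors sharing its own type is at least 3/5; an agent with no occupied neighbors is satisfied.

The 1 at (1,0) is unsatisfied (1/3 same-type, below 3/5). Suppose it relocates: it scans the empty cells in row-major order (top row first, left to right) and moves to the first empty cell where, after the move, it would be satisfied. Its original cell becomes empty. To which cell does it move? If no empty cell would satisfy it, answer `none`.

Vacating (1,0). Empty cells in order:
  (2,1): 2/3 same-type → satisfied — stop here.

(2,1)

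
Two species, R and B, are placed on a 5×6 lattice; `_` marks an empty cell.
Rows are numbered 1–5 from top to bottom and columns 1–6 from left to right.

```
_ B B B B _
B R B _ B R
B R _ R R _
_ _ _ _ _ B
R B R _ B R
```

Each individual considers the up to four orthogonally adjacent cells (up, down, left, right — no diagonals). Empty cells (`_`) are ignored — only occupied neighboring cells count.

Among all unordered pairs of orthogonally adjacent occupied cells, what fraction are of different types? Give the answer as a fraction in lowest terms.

Scan each occupied cell's neighbors to the right and below so each pair is counted once.
Row 1: B(1,2)–B(1,3)= B(1,2)–R(2,2)≠ B(1,3)–B(1,4)= B(1,3)–B(2,3)= B(1,4)–B(1,5)= B(1,5)–B(2,5)=  → 1/6 unlike.
Row 2: B(2,1)–R(2,2)≠ B(2,1)–B(3,1)= R(2,2)–B(2,3)≠ R(2,2)–R(3,2)= B(2,5)–R(2,6)≠ B(2,5)–R(3,5)≠  → 4/6 unlike.
Row 3: B(3,1)–R(3,2)≠ R(3,4)–R(3,5)=  → 1/2 unlike.
Row 4: B(4,6)–R(5,6)≠  → 1/1 unlike.
Row 5: R(5,1)–B(5,2)≠ B(5,2)–R(5,3)≠ B(5,5)–R(5,6)≠  → 3/3 unlike.
Total adjacent occupied pairs: 18; unlike-type pairs: 10.
10/18 reduces to 5/9.

5/9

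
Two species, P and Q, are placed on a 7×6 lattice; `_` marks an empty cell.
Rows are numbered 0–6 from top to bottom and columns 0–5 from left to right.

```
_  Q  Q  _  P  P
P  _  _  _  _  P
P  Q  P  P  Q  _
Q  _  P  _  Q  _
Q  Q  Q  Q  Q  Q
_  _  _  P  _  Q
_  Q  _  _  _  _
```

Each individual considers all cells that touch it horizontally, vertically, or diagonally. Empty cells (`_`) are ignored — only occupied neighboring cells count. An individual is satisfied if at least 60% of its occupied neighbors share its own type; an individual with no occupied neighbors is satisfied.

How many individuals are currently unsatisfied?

(0,1)Q 1/2 ✗
(0,2)Q 1/1 ✓
(0,4)P 2/2 ✓
(0,5)P 2/2 ✓
(1,0)P 1/3 ✗
(1,5)P 2/3 ✓
(2,0)P 1/3 ✗
(2,1)Q 1/5 ✗
(2,2)P 2/3 ✓
(2,3)P 2/4 ✗
(2,4)Q 1/3 ✗
(3,0)Q 3/4 ✓
(3,2)P 2/6 ✗
(3,4)Q 4/5 ✓
(4,0)Q 2/2 ✓
(4,1)Q 3/4 ✓
(4,2)Q 2/4 ✗
(4,3)Q 3/5 ✓
(4,4)Q 4/5 ✓
(4,5)Q 3/3 ✓
(5,3)P 0/3 ✗
(5,5)Q 2/2 ✓
(6,1)Q 0/0 ✓
Unsatisfied: (0,1), (1,0), (2,0), (2,1), (2,3), (2,4), (3,2), (4,2), (5,3) — 9 in total.

9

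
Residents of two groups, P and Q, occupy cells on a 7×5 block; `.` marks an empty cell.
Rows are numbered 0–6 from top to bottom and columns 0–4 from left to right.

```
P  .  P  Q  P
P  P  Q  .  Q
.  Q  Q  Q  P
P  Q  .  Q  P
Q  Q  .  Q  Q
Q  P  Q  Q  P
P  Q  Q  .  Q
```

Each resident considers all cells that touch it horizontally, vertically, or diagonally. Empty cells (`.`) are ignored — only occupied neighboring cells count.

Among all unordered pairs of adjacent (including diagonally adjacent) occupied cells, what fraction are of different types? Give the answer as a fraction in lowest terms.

31/68

Scan each occupied cell's neighbors to the right and below (and the two forward diagonals) so each pair is counted once.
Row 0: P(0,0)–P(1,0)= P(0,0)–P(1,1)= P(0,2)–Q(0,3)≠ P(0,2)–Q(1,2)≠ P(0,2)–P(1,1)= Q(0,3)–P(0,4)≠ Q(0,3)–Q(1,4)= Q(0,3)–Q(1,2)= P(0,4)–Q(1,4)≠  → 4/9 unlike.
Row 1: P(1,0)–P(1,1)= P(1,0)–Q(2,1)≠ P(1,1)–Q(1,2)≠ P(1,1)–Q(2,1)≠ P(1,1)–Q(2,2)≠ Q(1,2)–Q(2,2)= Q(1,2)–Q(2,3)= Q(1,2)–Q(2,1)= Q(1,4)–P(2,4)≠ Q(1,4)–Q(2,3)=  → 5/10 unlike.
Row 2: Q(2,1)–Q(2,2)= Q(2,1)–Q(3,1)= Q(2,1)–P(3,0)≠ Q(2,2)–Q(2,3)= Q(2,2)–Q(3,3)= Q(2,2)–Q(3,1)= Q(2,3)–P(2,4)≠ Q(2,3)–Q(3,3)= Q(2,3)–P(3,4)≠ P(2,4)–P(3,4)= P(2,4)–Q(3,3)≠  → 4/11 unlike.
Row 3: P(3,0)–Q(3,1)≠ P(3,0)–Q(4,0)≠ P(3,0)–Q(4,1)≠ Q(3,1)–Q(4,1)= Q(3,1)–Q(4,0)= Q(3,3)–P(3,4)≠ Q(3,3)–Q(4,3)= Q(3,3)–Q(4,4)= P(3,4)–Q(4,4)≠ P(3,4)–Q(4,3)≠  → 6/10 unlike.
Row 4: Q(4,0)–Q(4,1)= Q(4,0)–Q(5,0)= Q(4,0)–P(5,1)≠ Q(4,1)–P(5,1)≠ Q(4,1)–Q(5,2)= Q(4,1)–Q(5,0)= Q(4,3)–Q(4,4)= Q(4,3)–Q(5,3)= Q(4,3)–P(5,4)≠ Q(4,3)–Q(5,2)= Q(4,4)–P(5,4)≠ Q(4,4)–Q(5,3)=  → 4/12 unlike.
Row 5: Q(5,0)–P(5,1)≠ Q(5,0)–P(6,0)≠ Q(5,0)–Q(6,1)= P(5,1)–Q(5,2)≠ P(5,1)–Q(6,1)≠ P(5,1)–Q(6,2)≠ P(5,1)–P(6,0)= Q(5,2)–Q(5,3)= Q(5,2)–Q(6,2)= Q(5,2)–Q(6,1)= Q(5,3)–P(5,4)≠ Q(5,3)–Q(6,4)= Q(5,3)–Q(6,2)= P(5,4)–Q(6,4)≠  → 7/14 unlike.
Row 6: P(6,0)–Q(6,1)≠ Q(6,1)–Q(6,2)=  → 1/2 unlike.
Total adjacent occupied pairs: 68; unlike-type pairs: 31.
31/68 is already in lowest terms.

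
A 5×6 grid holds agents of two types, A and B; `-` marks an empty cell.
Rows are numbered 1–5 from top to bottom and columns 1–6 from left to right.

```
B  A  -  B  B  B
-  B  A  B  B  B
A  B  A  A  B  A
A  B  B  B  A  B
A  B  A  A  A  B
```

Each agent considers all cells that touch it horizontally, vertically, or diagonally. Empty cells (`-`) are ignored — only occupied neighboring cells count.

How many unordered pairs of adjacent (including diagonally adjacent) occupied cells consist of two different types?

42

Scan each occupied cell's neighbors to the right and below (and the two forward diagonals) so each pair is counted once.
Row 1: B(1,1)–A(1,2)≠ B(1,1)–B(2,2)= A(1,2)–B(2,2)≠ A(1,2)–A(2,3)= B(1,4)–B(1,5)= B(1,4)–B(2,4)= B(1,4)–B(2,5)= B(1,4)–A(2,3)≠ B(1,5)–B(1,6)= B(1,5)–B(2,5)= B(1,5)–B(2,6)= B(1,5)–B(2,4)= B(1,6)–B(2,6)= B(1,6)–B(2,5)=  → 3/14 unlike.
Row 2: B(2,2)–A(2,3)≠ B(2,2)–B(3,2)= B(2,2)–A(3,3)≠ B(2,2)–A(3,1)≠ A(2,3)–B(2,4)≠ A(2,3)–A(3,3)= A(2,3)–A(3,4)= A(2,3)–B(3,2)≠ B(2,4)–B(2,5)= B(2,4)–A(3,4)≠ B(2,4)–B(3,5)= B(2,4)–A(3,3)≠ B(2,5)–B(2,6)= B(2,5)–B(3,5)= B(2,5)–A(3,6)≠ B(2,5)–A(3,4)≠ B(2,6)–A(3,6)≠ B(2,6)–B(3,5)=  → 10/18 unlike.
Row 3: A(3,1)–B(3,2)≠ A(3,1)–A(4,1)= A(3,1)–B(4,2)≠ B(3,2)–A(3,3)≠ B(3,2)–B(4,2)= B(3,2)–B(4,3)= B(3,2)–A(4,1)≠ A(3,3)–A(3,4)= A(3,3)–B(4,3)≠ A(3,3)–B(4,4)≠ A(3,3)–B(4,2)≠ A(3,4)–B(3,5)≠ A(3,4)–B(4,4)≠ A(3,4)–A(4,5)= A(3,4)–B(4,3)≠ B(3,5)–A(3,6)≠ B(3,5)–A(4,5)≠ B(3,5)–B(4,6)= B(3,5)–B(4,4)= A(3,6)–B(4,6)≠ A(3,6)–A(4,5)=  → 13/21 unlike.
Row 4: A(4,1)–B(4,2)≠ A(4,1)–A(5,1)= A(4,1)–B(5,2)≠ B(4,2)–B(4,3)= B(4,2)–B(5,2)= B(4,2)–A(5,3)≠ B(4,2)–A(5,1)≠ B(4,3)–B(4,4)= B(4,3)–A(5,3)≠ B(4,3)–A(5,4)≠ B(4,3)–B(5,2)= B(4,4)–A(4,5)≠ B(4,4)–A(5,4)≠ B(4,4)–A(5,5)≠ B(4,4)–A(5,3)≠ A(4,5)–B(4,6)≠ A(4,5)–A(5,5)= A(4,5)–B(5,6)≠ A(4,5)–A(5,4)= B(4,6)–B(5,6)= B(4,6)–A(5,5)≠  → 13/21 unlike.
Row 5: A(5,1)–B(5,2)≠ B(5,2)–A(5,3)≠ A(5,3)–A(5,4)= A(5,4)–A(5,5)= A(5,5)–B(5,6)≠  → 3/5 unlike.
Total adjacent occupied pairs: 79; unlike-type pairs: 42.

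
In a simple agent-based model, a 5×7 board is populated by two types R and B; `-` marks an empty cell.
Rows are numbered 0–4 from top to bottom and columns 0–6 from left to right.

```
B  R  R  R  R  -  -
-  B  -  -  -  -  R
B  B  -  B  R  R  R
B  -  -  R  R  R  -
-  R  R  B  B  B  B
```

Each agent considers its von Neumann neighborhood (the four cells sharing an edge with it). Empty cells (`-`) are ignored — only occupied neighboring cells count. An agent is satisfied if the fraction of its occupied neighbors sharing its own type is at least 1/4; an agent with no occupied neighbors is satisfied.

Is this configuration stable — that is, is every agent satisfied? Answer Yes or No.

No

Row 0: (0,0)B 0/1 not · (0,1)R 1/3 satisfied · (0,2)R 2/2 satisfied · (0,3)R 2/2 satisfied · (0,4)R 1/1 satisfied
Row 1: (1,1)B 1/2 satisfied · (1,6)R 1/1 satisfied
Row 2: (2,0)B 2/2 satisfied · (2,1)B 2/2 satisfied · (2,3)B 0/2 not · (2,4)R 2/3 satisfied · (2,5)R 3/3 satisfied · (2,6)R 2/2 satisfied
Row 3: (3,0)B 1/1 satisfied · (3,3)R 1/3 satisfied · (3,4)R 3/4 satisfied · (3,5)R 2/3 satisfied
Row 4: (4,1)R 1/1 satisfied · (4,2)R 1/2 satisfied · (4,3)B 1/3 satisfied · (4,4)B 2/3 satisfied · (4,5)B 2/3 satisfied · (4,6)B 1/1 satisfied
For instance (0,0) has only 0/1 same-type neighbors, below 1/4.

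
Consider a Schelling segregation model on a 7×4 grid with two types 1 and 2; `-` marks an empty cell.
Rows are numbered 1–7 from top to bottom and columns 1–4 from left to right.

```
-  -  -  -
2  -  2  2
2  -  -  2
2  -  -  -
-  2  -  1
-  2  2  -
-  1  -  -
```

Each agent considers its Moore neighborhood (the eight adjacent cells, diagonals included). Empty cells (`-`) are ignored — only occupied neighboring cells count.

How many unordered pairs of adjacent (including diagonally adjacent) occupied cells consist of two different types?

3

Scan each occupied cell's neighbors to the right and below (and the two forward diagonals) so each pair is counted once.
From row 2: 0 unlike of 4 pairs (running 0/4).
From row 3: 0 unlike of 1 pairs (running 0/5).
From row 4: 0 unlike of 1 pairs (running 0/6).
From row 5: 1 unlike of 3 pairs (running 1/9).
From row 6: 2 unlike of 3 pairs (running 3/12).
Total adjacent occupied pairs: 12; unlike-type pairs: 3.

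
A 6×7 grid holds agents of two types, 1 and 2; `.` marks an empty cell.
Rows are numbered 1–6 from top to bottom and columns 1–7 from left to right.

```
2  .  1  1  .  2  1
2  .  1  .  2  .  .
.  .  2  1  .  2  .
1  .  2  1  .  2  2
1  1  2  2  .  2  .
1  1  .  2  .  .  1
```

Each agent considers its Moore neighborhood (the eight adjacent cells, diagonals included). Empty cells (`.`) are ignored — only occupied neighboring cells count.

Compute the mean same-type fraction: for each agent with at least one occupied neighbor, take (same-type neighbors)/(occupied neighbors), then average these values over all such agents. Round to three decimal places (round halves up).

Row 1: (1,1)2 1/1 · (1,3)1 2/2 · (1,4)1 2/3 · (1,6)2 1/2 · (1,7)1 0/1
Row 2: (2,1)2 1/1 · (2,3)1 3/4 · (2,5)2 2/4
Row 3: (3,3)2 1/4 · (3,4)1 2/5 · (3,6)2 3/3
Row 4: (4,1)1 2/2 · (4,3)2 3/6 · (4,4)1 1/5 · (4,6)2 3/3 · (4,7)2 3/3
Row 5: (5,1)1 4/4 · (5,2)1 4/6 · (5,3)2 3/6 · (5,4)2 3/4 · (5,6)2 2/3
Row 6: (6,1)1 3/3 · (6,2)1 3/4 · (6,4)2 2/2 · (6,7)1 0/1
Sum over 25 agents: 1/1 + 2/2 + 2/3 + 1/2 + 0/1 + 1/1 + 3/4 + 2/4 + 1/4 + 2/5 + 3/3 + 2/2 + 3/6 + 1/5 + 3/3 + 3/3 + 4/4 + 4/6 + 3/6 + 3/4 + 2/3 + 3/3 + 3/4 + 2/2 + 0/1 = 171/10; mean = 171/10 ÷ 25 = 171/250 = 0.684 → 0.684.

0.684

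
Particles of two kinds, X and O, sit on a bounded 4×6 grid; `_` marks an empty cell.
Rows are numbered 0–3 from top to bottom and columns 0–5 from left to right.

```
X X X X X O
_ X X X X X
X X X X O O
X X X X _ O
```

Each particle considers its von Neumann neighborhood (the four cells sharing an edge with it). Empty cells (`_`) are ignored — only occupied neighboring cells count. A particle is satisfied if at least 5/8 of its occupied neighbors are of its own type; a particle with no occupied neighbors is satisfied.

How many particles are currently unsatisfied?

3

(0,0)X 1/1 ok
(0,1)X 3/3 ok
(0,2)X 3/3 ok
(0,3)X 3/3 ok
(0,4)X 2/3 ok
(0,5)O 0/2 unhappy
(1,1)X 3/3 ok
(1,2)X 4/4 ok
(1,3)X 4/4 ok
(1,4)X 3/4 ok
(1,5)X 1/3 unhappy
(2,0)X 2/2 ok
(2,1)X 4/4 ok
(2,2)X 4/4 ok
(2,3)X 3/4 ok
(2,4)O 1/3 unhappy
(2,5)O 2/3 ok
(3,0)X 2/2 ok
(3,1)X 3/3 ok
(3,2)X 3/3 ok
(3,3)X 2/2 ok
(3,5)O 1/1 ok
Unsatisfied: (0,5), (1,5), (2,4) — 3 in total.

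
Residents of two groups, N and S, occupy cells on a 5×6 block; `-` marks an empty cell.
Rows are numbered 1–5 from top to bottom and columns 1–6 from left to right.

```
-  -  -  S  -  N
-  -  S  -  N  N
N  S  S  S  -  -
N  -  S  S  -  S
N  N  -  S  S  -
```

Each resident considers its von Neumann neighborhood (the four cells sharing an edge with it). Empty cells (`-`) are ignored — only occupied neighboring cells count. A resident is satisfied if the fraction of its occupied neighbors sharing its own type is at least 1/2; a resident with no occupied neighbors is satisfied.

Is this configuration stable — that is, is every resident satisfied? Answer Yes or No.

Row 1: (1,4)S 0/0 ok · (1,6)N 1/1 ok
Row 2: (2,3)S 1/1 ok · (2,5)N 1/1 ok · (2,6)N 2/2 ok
Row 3: (3,1)N 1/2 ok · (3,2)S 1/2 ok · (3,3)S 4/4 ok · (3,4)S 2/2 ok
Row 4: (4,1)N 2/2 ok · (4,3)S 2/2 ok · (4,4)S 3/3 ok · (4,6)S 0/0 ok
Row 5: (5,1)N 2/2 ok · (5,2)N 1/1 ok · (5,4)S 2/2 ok · (5,5)S 1/1 ok
All meet the threshold, so the configuration is stable.

Yes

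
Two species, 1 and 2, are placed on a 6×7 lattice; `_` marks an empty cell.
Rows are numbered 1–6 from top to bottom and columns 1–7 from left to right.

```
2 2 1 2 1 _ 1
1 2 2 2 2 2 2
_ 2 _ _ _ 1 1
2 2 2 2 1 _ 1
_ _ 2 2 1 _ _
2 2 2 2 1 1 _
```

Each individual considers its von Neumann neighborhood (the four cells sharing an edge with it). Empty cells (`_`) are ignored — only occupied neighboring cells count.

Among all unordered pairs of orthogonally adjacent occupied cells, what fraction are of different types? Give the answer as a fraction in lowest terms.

1/3

Scan each occupied cell's neighbors to the right and below so each pair is counted once.
From row 1: 7 unlike of 10 pairs (running 7/10).
From row 2: 3 unlike of 9 pairs (running 10/19).
From row 3: 0 unlike of 3 pairs (running 10/22).
From row 4: 1 unlike of 7 pairs (running 11/29).
From row 5: 1 unlike of 5 pairs (running 12/34).
From row 6: 1 unlike of 5 pairs (running 13/39).
Total adjacent occupied pairs: 39; unlike-type pairs: 13.
13/39 reduces to 1/3.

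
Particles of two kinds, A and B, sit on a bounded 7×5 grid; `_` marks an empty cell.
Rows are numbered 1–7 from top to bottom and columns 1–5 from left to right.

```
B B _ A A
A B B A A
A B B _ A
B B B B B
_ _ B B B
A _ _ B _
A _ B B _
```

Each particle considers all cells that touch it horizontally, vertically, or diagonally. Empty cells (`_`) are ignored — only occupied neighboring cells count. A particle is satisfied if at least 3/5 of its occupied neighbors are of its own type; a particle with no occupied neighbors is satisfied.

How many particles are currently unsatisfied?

(1,1)B 2/3 ✓
(1,2)B 3/4 ✓
(1,4)A 3/4 ✓
(1,5)A 3/3 ✓
(2,1)A 1/5 ✗
(2,2)B 5/7 ✓
(2,3)B 4/6 ✓
(2,4)A 4/6 ✓
(2,5)A 4/4 ✓
(3,1)A 1/5 ✗
(3,2)B 6/8 ✓
(3,3)B 6/7 ✓
(3,5)A 2/4 ✗
(4,1)B 2/3 ✓
(4,2)B 5/6 ✓
(4,3)B 6/6 ✓
(4,4)B 6/7 ✓
(4,5)B 3/4 ✓
(5,3)B 5/5 ✓
(5,4)B 6/6 ✓
(5,5)B 4/4 ✓
(6,1)A 1/1 ✓
(6,4)B 5/5 ✓
(7,1)A 1/1 ✓
(7,3)B 2/2 ✓
(7,4)B 2/2 ✓
Unsatisfied: (2,1), (3,1), (3,5) — 3 in total.

3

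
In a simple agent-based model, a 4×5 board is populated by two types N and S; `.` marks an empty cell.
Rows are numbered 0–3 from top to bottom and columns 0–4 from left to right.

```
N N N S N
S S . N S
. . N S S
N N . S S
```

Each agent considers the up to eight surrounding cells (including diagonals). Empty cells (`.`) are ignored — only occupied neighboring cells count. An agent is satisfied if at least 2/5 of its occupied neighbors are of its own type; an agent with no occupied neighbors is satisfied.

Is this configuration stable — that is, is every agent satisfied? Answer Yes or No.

Row 0: (0,0)N 1/3 ✗ · (0,1)N 2/4 ✓ · (0,2)N 2/4 ✓ · (0,3)S 1/4 ✗ · (0,4)N 1/3 ✗
Row 1: (1,0)S 1/3 ✗ · (1,1)S 1/5 ✗ · (1,3)N 3/7 ✓ · (1,4)S 3/5 ✓
Row 2: (2,2)N 2/5 ✓ · (2,3)S 4/6 ✓ · (2,4)S 4/5 ✓
Row 3: (3,0)N 1/1 ✓ · (3,1)N 2/2 ✓ · (3,3)S 3/4 ✓ · (3,4)S 3/3 ✓
For instance (0,0) has only 1/3 same-type neighbors, below 2/5.

No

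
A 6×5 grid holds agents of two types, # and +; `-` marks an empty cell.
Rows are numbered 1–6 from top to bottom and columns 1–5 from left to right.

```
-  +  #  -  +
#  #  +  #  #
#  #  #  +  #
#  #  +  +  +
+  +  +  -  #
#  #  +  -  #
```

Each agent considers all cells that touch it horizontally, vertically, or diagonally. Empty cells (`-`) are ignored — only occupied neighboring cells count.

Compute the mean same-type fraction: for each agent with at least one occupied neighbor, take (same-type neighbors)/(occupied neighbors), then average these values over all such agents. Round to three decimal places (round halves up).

Row 1: (1,2)+ 1/4 · (1,3)# 2/4 · (1,5)+ 0/2
Row 2: (2,1)# 3/4 · (2,2)# 5/7 · (2,3)+ 2/7 · (2,4)# 4/7 · (2,5)# 2/4
Row 3: (3,1)# 5/5 · (3,2)# 6/8 · (3,3)# 4/8 · (3,4)+ 4/8 · (3,5)# 2/5
Row 4: (4,1)# 3/5 · (4,2)# 4/8 · (4,3)+ 4/7 · (4,4)+ 4/7 · (4,5)+ 2/4
Row 5: (5,1)+ 1/5 · (5,2)+ 4/8 · (5,3)+ 4/6 · (5,5)# 1/3
Row 6: (6,1)# 1/3 · (6,2)# 1/5 · (6,3)+ 2/3 · (6,5)# 1/1
Sum over 26 agents: 1/4 + 2/4 + 0/2 + 3/4 + 5/7 + 2/7 + 4/7 + 2/4 + 5/5 + 6/8 + 4/8 + 4/8 + 2/5 + 3/5 + 4/8 + 4/7 + 4/7 + 2/4 + 1/5 + 4/8 + 4/6 + 1/3 + 1/3 + 1/5 + 2/3 + 1/1 = 1871/140; mean = 1871/140 ÷ 26 = 1871/3640 = 0.514010… → 0.514.

0.514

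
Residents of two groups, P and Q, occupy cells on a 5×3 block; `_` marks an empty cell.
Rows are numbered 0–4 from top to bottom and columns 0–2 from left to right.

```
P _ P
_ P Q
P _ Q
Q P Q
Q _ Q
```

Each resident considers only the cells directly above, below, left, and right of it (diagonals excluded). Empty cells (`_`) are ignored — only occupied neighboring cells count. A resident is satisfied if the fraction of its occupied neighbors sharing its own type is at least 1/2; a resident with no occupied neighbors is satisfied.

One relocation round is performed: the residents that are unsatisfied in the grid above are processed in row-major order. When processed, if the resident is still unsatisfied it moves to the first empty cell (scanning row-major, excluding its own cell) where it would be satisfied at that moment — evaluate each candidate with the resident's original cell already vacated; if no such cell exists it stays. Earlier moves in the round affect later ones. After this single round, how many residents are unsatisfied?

1

Initially unsatisfied (in order): (0,2), (1,1), (1,2), (2,0), (3,0), (3,1).
  (0,2) → (0,1).
  (1,1): now satisfied by earlier moves; stays.
  (1,2): now satisfied by earlier moves; stays.
  (2,0) → (0,2).
  (3,0): now satisfied by earlier moves; stays.
  (3,1) → (1,0).
Resulting grid:
P P P
P P Q
_ _ Q
Q _ Q
Q _ Q
Unsatisfied now: (1,2).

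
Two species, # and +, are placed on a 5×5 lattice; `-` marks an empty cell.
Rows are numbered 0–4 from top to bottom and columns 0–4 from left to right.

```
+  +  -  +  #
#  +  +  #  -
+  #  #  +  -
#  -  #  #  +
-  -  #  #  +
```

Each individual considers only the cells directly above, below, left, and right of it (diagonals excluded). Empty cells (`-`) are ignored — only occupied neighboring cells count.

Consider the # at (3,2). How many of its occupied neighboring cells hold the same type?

Occupied neighbors of (3,2): (2,2)=#, (4,2)=#, (3,3)=#.
Same type (#): 3 of 3.

3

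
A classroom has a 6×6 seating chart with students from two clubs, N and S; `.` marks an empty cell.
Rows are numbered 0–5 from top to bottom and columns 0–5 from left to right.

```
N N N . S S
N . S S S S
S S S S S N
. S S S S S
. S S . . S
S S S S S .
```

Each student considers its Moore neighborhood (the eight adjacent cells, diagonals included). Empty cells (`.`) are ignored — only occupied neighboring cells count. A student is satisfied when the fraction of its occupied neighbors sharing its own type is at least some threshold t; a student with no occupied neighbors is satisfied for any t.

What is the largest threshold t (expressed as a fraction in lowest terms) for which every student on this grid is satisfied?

(0,0)N 2/2
(0,1)N 3/4
(0,2)N 1/3
(0,4)S 4/4
(0,5)S 3/3
(1,0)N 2/4
(1,2)S 4/6
(1,3)S 6/7
(1,4)S 6/7
(1,5)S 4/5
(2,0)S 2/3
(2,1)S 5/6
(2,2)S 7/7
(2,3)S 8/8
(2,4)S 7/8
(2,5)N 0/5
(3,1)S 6/6
(3,2)S 7/7
(3,3)S 6/6
(3,4)S 5/6
(3,5)S 3/4
(4,1)S 6/6
(4,2)S 7/7
(4,5)S 3/3
(5,0)S 2/2
(5,1)S 4/4
(5,2)S 4/4
(5,3)S 3/3
(5,4)S 2/2
The smallest same-type fraction is 0/5 at (2,5), which reduces to 0/1. Any threshold above that leaves this student unsatisfied.

0/1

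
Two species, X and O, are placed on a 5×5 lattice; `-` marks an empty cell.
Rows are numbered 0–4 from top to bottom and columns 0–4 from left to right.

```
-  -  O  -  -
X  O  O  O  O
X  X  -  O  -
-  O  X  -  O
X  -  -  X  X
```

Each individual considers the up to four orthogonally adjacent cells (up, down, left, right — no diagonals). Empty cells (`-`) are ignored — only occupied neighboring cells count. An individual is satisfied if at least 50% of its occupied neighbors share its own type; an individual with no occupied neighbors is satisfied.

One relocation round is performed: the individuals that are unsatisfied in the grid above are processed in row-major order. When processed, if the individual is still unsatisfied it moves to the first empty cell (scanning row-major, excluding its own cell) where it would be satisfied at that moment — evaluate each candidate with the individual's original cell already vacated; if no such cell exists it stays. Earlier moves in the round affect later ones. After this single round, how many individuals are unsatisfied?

0

Initially unsatisfied (in order): (1,1), (2,1), (3,1), (3,2), (3,4).
  (1,1) → (0,1).
  (2,1): now satisfied by earlier moves; stays.
  (3,1) → (0,0).
  (3,2): now satisfied by earlier moves; stays.
  (3,4) → (0,3).
Resulting grid:
O O O O -
X - O O O
X X - O -
- - X - -
X - - X X
All satisfied now.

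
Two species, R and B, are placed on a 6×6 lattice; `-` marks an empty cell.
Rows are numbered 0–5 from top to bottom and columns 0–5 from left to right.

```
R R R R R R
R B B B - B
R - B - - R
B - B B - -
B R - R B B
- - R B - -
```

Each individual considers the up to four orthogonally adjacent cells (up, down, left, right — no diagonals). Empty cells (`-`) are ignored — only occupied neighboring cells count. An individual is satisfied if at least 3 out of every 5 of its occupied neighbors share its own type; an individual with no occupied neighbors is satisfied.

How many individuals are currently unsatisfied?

14

(0,0)R 2/2 ✓
(0,1)R 2/3 ✓
(0,2)R 2/3 ✓
(0,3)R 2/3 ✓
(0,4)R 2/2 ✓
(0,5)R 1/2 ✗
(1,0)R 2/3 ✓
(1,1)B 1/3 ✗
(1,2)B 3/4 ✓
(1,3)B 1/2 ✗
(1,5)B 0/2 ✗
(2,0)R 1/2 ✗
(2,2)B 2/2 ✓
(2,5)R 0/1 ✗
(3,0)B 1/2 ✗
(3,2)B 2/2 ✓
(3,3)B 1/2 ✗
(4,0)B 1/2 ✗
(4,1)R 0/1 ✗
(4,3)R 0/3 ✗
(4,4)B 1/2 ✗
(4,5)B 1/1 ✓
(5,2)R 0/1 ✗
(5,3)B 0/2 ✗
Unsatisfied: (0,5), (1,1), (1,3), (1,5), (2,0), (2,5), (3,0), (3,3), (4,0), (4,1), (4,3), (4,4), (5,2), (5,3) — 14 in total.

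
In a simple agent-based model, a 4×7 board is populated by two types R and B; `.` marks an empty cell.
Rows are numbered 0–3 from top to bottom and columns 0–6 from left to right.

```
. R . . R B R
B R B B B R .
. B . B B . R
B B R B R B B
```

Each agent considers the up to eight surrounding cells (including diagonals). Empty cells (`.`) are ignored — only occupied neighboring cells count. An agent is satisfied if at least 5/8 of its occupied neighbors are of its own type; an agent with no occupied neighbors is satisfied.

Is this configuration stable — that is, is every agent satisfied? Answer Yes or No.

No

Row 0: (0,1)R 1/3 unhappy · (0,4)R 1/4 unhappy · (0,5)B 1/4 unhappy · (0,6)R 1/2 unhappy
Row 1: (1,0)B 1/3 unhappy · (1,1)R 1/4 unhappy · (1,2)B 3/5 unhappy · (1,3)B 4/5 ok · (1,4)B 4/6 ok · (1,5)R 3/6 unhappy
Row 2: (2,1)B 4/6 ok · (2,3)B 5/7 ok · (2,4)B 5/7 ok · (2,6)R 1/3 unhappy
Row 3: (3,0)B 2/2 ok · (3,1)B 2/3 ok · (3,2)R 0/4 unhappy · (3,3)B 2/4 unhappy · (3,4)R 0/4 unhappy · (3,5)B 2/4 unhappy · (3,6)B 1/2 unhappy
For instance (0,1) has only 1/3 same-type neighbors, below 5/8.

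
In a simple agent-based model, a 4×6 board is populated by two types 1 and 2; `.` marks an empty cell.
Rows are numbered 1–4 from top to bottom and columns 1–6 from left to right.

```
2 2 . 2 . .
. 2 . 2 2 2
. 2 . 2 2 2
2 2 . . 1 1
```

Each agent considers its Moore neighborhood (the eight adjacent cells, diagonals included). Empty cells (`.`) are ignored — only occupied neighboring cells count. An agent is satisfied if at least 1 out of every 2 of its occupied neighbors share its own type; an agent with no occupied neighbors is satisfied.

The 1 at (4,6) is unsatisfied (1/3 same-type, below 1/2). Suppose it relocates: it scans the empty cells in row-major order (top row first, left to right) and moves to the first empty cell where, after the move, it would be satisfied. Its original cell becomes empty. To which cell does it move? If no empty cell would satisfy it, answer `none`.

none

Vacating (4,6). Empty cells in order:
  (1,3): 0/4 same-type → still unsatisfied.
  (1,5): 0/4 same-type → still unsatisfied.
  (1,6): 0/2 same-type → still unsatisfied.
  (2,1): 0/4 same-type → still unsatisfied.
  (2,3): 0/6 same-type → still unsatisfied.
  (3,1): 0/4 same-type → still unsatisfied.
  (3,3): 0/5 same-type → still unsatisfied.
  (4,3): 0/3 same-type → still unsatisfied.
  (4,4): 1/3 same-type → still unsatisfied.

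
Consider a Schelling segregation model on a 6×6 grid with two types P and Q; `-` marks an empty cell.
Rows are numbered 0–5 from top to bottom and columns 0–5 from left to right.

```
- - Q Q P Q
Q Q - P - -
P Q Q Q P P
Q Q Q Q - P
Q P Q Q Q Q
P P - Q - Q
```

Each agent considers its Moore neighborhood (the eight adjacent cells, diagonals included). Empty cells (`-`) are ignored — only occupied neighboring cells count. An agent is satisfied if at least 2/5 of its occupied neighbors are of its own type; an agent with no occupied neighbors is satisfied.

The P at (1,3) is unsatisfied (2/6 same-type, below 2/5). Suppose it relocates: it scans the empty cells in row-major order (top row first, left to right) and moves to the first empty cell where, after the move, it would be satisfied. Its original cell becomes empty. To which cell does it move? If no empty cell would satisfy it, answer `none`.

(1,4)

Vacating (1,3). Empty cells in order:
  (0,0): 0/2 same-type → still unsatisfied.
  (0,1): 0/3 same-type → still unsatisfied.
  (1,2): 0/6 same-type → still unsatisfied.
  (1,4): 3/6 same-type → satisfied — stop here.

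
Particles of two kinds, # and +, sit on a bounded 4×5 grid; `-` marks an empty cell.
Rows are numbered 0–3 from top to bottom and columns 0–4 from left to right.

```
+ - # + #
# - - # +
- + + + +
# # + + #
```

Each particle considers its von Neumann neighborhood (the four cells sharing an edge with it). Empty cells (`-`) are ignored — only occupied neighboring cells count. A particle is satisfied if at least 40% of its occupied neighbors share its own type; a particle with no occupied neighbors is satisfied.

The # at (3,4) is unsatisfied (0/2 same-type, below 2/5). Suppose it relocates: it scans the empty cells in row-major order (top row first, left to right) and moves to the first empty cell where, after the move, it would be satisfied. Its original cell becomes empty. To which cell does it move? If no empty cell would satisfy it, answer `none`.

Vacating (3,4). Empty cells in order:
  (0,1): 1/2 same-type → satisfied — stop here.

(0,1)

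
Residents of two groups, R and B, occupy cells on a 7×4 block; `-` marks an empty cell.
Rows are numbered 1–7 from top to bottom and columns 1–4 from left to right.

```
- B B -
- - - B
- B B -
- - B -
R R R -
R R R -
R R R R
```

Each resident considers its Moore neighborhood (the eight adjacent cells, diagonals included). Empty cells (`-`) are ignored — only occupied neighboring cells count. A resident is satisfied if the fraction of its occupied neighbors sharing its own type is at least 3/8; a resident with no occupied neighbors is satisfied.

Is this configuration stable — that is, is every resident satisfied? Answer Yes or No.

Row 1: (1,2)B 1/1 satisfied · (1,3)B 2/2 satisfied
Row 2: (2,4)B 2/2 satisfied
Row 3: (3,2)B 2/2 satisfied · (3,3)B 3/3 satisfied
Row 4: (4,3)B 2/4 satisfied
Row 5: (5,1)R 3/3 satisfied · (5,2)R 5/6 satisfied · (5,3)R 3/4 satisfied
Row 6: (6,1)R 5/5 satisfied · (6,2)R 8/8 satisfied · (6,3)R 6/6 satisfied
Row 7: (7,1)R 3/3 satisfied · (7,2)R 5/5 satisfied · (7,3)R 4/4 satisfied · (7,4)R 2/2 satisfied
All meet the threshold, so the configuration is stable.

Yes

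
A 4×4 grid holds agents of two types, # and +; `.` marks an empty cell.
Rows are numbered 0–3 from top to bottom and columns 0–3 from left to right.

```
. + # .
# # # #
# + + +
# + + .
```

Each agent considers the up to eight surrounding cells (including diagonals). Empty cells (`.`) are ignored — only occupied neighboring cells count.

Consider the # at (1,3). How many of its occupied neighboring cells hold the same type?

2

Occupied neighbors of (1,3): (0,2)=#, (1,2)=#, (2,2)=+, (2,3)=+.
Same type (#): 2 of 4.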